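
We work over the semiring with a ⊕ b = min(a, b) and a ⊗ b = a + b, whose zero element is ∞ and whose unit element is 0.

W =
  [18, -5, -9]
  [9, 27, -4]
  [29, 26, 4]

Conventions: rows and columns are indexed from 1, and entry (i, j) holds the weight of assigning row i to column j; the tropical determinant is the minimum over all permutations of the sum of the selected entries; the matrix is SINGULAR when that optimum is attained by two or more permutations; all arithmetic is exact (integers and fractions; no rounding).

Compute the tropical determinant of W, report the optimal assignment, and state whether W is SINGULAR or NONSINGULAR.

σ = (1, 2, 3): 18 + 27 + 4 = 49
σ = (1, 3, 2): 18 + (-4) + 26 = 40
σ = (2, 1, 3): (-5) + 9 + 4 = 8
σ = (2, 3, 1): (-5) + (-4) + 29 = 20
σ = (3, 1, 2): (-9) + 9 + 26 = 26
σ = (3, 2, 1): (-9) + 27 + 29 = 47
Optimal value attained by: σ = (2, 1, 3).
Answer: det⊕(W) = 8; verdict: NONSINGULAR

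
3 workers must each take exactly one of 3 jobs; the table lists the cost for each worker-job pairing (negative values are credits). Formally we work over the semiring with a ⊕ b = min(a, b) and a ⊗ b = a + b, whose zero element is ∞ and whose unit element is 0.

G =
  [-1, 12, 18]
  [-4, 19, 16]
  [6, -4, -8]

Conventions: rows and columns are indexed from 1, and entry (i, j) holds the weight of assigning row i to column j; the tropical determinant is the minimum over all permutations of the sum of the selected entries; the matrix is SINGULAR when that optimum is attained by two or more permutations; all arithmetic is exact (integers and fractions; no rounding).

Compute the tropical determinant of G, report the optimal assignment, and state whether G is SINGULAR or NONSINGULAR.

σ = (1, 2, 3): (-1) + 19 + (-8) = 10
σ = (1, 3, 2): (-1) + 16 + (-4) = 11
σ = (2, 1, 3): 12 + (-4) + (-8) = 0
σ = (2, 3, 1): 12 + 16 + 6 = 34
σ = (3, 1, 2): 18 + (-4) + (-4) = 10
σ = (3, 2, 1): 18 + 19 + 6 = 43
Optimal value attained by: σ = (2, 1, 3).
Answer: det⊕(G) = 0; verdict: NONSINGULAR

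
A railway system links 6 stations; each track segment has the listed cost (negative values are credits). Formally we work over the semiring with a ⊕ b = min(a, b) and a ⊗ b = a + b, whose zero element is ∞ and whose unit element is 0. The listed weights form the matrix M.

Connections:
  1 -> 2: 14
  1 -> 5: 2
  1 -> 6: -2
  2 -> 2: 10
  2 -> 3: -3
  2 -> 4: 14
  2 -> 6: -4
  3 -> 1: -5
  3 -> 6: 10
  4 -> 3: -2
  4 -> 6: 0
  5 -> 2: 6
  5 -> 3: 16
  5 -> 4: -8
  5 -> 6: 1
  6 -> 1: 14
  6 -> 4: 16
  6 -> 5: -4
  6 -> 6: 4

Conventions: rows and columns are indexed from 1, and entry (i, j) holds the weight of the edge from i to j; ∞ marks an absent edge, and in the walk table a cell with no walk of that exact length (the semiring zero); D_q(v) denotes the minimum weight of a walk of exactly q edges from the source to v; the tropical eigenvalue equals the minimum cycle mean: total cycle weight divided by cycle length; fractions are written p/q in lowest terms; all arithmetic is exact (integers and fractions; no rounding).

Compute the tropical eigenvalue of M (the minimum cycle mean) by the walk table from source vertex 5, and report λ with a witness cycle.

q=0: [∞, ∞, ∞, ∞, 0, ∞]
q=1: [∞, 6, 16, -8, ∞, 1]
q=2: [11, 16, -10, 17, -3, -8]
q=3: [-15, 3, 13, -11, -12, -4]
q=4: [8, -6, -13, -20, -13, -17]
q=5: [-18, -7, -22, -21, -21, -20]
q=6: [-27, -15, -23, -29, -24, -21]
Optimal cycle mean attained by: cycle 1->6->5->4->3->1, total (-2) + (-4) + (-8) + (-2) + (-5), length 5.
Answer: λ = -21/5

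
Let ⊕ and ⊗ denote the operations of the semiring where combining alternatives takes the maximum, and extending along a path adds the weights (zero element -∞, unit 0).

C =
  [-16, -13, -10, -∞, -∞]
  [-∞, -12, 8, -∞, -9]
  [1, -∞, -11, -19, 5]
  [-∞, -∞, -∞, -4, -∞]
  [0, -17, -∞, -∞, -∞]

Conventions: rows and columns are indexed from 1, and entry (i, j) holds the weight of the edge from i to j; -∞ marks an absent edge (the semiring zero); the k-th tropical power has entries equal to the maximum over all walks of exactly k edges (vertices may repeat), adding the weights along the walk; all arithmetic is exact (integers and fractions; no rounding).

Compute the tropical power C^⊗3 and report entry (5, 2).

C^⊗2:
  [-9, -25, -5, -29, -5]
  [9, -24, -3, -11, 13]
  [5, -12, -9, -23, -6]
  [-∞, -∞, -∞, -8, -∞]
  [-16, -13, -9, -∞, -26]
C^⊗3:
  [-4, -22, -16, -24, 0]
  [13, -4, -1, -15, 2]
  [-6, -8, -4, -27, -4]
  [-∞, -∞, -∞, -12, -∞]
  [-8, -25, -5, -28, -4]
Key observation: the optimum is the walk 5->1->2->2, with weight 0 + (-13) + (-12) = -25.
Optimal value attained by: walk 5->1->2->2.
Answer: (C^⊗3)[5][2] = -25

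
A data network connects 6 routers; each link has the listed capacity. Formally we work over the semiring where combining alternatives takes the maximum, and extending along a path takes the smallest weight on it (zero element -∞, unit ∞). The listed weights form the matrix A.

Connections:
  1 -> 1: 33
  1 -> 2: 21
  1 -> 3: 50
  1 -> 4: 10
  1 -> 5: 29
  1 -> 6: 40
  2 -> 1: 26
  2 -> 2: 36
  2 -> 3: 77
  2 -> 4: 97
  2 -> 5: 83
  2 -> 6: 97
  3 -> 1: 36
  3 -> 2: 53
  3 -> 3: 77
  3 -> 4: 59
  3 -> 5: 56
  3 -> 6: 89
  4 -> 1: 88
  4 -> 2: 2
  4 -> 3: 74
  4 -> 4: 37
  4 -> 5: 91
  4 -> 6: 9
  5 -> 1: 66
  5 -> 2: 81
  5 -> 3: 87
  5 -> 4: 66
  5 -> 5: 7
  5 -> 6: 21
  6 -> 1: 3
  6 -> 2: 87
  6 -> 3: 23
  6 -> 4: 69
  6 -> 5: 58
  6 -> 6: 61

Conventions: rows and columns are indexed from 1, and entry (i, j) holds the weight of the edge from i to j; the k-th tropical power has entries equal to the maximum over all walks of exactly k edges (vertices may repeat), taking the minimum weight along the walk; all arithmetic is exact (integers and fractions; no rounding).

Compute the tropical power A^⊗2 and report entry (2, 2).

A^⊗2:
  [36, 50, 50, 50, 50, 50]
  [88, 87, 83, 69, 91, 77]
  [59, 87, 77, 69, 59, 77]
  [66, 81, 87, 66, 56, 74]
  [66, 53, 77, 81, 81, 87]
  [69, 61, 77, 87, 83, 87]
Key observation: the optimum is the walk 2->6->2, with weight 97 min 87 = 87.
Optimal value attained by: walk 2->6->2.
Answer: (A^⊗2)[2][2] = 87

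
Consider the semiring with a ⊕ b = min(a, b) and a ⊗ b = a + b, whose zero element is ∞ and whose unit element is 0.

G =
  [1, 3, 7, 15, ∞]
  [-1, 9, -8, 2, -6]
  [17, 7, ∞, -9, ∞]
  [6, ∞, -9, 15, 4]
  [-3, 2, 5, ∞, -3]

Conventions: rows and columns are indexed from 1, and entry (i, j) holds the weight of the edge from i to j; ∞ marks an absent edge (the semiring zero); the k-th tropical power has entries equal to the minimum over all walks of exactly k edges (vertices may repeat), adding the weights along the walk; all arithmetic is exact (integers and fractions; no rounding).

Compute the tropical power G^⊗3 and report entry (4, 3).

G^⊗2:
  [2, 4, -5, -2, -3]
  [-9, -4, -7, -17, -9]
  [-3, 16, -18, 6, -5]
  [1, -2, 6, -18, 1]
  [-6, -1, -6, -4, -6]
G^⊗3:
  [-6, -1, -11, -14, -6]
  [-12, -7, -26, -16, -13]
  [-8, -11, -3, -27, -8]
  [-12, 3, -27, -3, -14]
  [-9, -4, -13, -15, -9]
Key observation: the optimum is the walk 4->3->4->3, with weight (-9) + (-9) + (-9) = -27.
Optimal value attained by: walk 4->3->4->3.
Answer: (G^⊗3)[4][3] = -27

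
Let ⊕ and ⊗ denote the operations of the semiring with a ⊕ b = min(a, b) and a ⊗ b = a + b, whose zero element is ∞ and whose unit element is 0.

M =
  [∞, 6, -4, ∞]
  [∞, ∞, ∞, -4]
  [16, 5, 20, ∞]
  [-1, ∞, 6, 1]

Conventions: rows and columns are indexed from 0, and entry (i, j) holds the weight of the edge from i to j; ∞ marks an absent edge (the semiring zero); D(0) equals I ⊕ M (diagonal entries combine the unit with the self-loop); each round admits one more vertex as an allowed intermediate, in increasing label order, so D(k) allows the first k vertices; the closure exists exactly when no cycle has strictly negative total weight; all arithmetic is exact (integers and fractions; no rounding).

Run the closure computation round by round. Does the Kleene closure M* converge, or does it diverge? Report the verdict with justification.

D(0):
  [0, 6, -4, ∞]
  [∞, 0, ∞, -4]
  [16, 5, 0, ∞]
  [-1, ∞, 6, 0]
D(1):
  [0, 6, -4, ∞]
  [∞, 0, ∞, -4]
  [16, 5, 0, ∞]
  [-1, 5, -5, 0]
D(2):
  [0, 6, -4, 2]
  [∞, 0, ∞, -4]
  [16, 5, 0, 1]
  [-1, 5, -5, 0]
Detection: at round 3, diagonal entry (3, 3) turns strictly negative.
Key observation: the cycle 3->0->2->1->3 has total weight (-1) + (-4) + 5 + (-4), which is strictly negative.
Answer: DIVERGES — negative cycle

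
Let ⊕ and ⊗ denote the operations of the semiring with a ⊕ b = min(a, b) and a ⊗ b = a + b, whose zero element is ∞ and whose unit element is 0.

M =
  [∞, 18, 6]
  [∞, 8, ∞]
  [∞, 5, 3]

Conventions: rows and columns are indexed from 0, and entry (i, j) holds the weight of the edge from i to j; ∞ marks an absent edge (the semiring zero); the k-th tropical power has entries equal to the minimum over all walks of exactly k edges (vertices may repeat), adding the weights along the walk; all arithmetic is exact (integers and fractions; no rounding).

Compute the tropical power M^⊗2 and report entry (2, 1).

M^⊗2:
  [∞, 11, 9]
  [∞, 16, ∞]
  [∞, 8, 6]
Key observation: the optimum is the walk 2->2->1, with weight 3 + 5 = 8.
Optimal value attained by: walk 2->2->1.
Answer: (M^⊗2)[2][1] = 8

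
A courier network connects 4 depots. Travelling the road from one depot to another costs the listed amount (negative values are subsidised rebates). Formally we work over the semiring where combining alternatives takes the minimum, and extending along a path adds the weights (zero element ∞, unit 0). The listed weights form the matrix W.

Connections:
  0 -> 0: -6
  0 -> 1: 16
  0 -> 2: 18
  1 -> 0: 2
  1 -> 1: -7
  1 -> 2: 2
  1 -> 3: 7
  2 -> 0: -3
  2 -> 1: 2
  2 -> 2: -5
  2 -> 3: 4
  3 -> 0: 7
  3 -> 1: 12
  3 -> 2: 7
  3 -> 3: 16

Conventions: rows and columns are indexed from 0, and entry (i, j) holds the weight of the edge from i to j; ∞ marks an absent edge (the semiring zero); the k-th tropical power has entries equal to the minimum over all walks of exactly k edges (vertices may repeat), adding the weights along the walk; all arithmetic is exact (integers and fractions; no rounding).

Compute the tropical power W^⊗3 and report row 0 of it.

W^⊗2:
  [-12, 9, 12, 22]
  [-5, -14, -5, 0]
  [-9, -5, -10, -1]
  [1, 5, 2, 11]
W^⊗3:
  [-18, 2, 6, 16]
  [-12, -21, -12, -7]
  [-15, -12, -15, -6]
  [-5, -2, -3, 6]
Answer: row 0 of W^⊗3 = [-18, 2, 6, 16]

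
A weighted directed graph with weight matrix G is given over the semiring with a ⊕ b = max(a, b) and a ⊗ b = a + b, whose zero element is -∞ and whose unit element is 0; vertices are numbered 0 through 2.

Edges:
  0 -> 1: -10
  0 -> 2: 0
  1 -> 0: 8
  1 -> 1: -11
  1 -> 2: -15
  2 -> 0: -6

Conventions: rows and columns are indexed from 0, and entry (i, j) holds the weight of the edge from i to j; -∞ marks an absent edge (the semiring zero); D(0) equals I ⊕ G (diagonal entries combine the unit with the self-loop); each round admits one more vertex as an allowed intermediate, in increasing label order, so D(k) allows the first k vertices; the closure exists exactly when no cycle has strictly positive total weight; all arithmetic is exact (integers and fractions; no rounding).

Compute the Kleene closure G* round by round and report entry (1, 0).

D(0):
  [0, -10, 0]
  [8, 0, -15]
  [-6, -∞, 0]
D(1):
  [0, -10, 0]
  [8, 0, 8]
  [-6, -16, 0]
D(2):
  [0, -10, 0]
  [8, 0, 8]
  [-6, -16, 0]
D(3):
  [0, -10, 0]
  [8, 0, 8]
  [-6, -16, 0]
Answer: G*[1][0] = 8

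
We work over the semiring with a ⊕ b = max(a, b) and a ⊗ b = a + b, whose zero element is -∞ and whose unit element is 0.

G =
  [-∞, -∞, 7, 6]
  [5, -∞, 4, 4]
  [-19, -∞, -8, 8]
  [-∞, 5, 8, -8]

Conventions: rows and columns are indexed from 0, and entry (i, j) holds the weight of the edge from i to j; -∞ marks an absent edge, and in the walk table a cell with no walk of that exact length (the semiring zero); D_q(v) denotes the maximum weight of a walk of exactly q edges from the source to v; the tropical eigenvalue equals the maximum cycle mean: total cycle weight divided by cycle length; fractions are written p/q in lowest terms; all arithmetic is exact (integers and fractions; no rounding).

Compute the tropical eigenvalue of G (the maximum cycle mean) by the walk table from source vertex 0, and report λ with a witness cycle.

q=0: [0, -∞, -∞, -∞]
q=1: [-∞, -∞, 7, 6]
q=2: [-12, 11, 14, 15]
q=3: [16, 20, 23, 22]
q=4: [25, 27, 30, 31]
Optimal cycle mean attained by: cycle 2->3->2, total 8 + 8, length 2.
Answer: λ = 8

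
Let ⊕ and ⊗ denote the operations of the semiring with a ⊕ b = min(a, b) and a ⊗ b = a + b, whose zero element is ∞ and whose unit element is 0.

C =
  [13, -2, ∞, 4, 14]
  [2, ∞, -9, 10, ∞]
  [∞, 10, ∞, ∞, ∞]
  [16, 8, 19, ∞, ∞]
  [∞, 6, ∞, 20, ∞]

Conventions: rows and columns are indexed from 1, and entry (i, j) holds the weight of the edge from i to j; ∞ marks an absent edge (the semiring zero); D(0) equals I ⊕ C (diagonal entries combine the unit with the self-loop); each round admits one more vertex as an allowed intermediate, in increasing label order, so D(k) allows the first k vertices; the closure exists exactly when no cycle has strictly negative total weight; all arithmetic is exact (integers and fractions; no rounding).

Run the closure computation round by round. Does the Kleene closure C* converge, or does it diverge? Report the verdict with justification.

D(0):
  [0, -2, ∞, 4, 14]
  [2, 0, -9, 10, ∞]
  [∞, 10, 0, ∞, ∞]
  [16, 8, 19, 0, ∞]
  [∞, 6, ∞, 20, 0]
D(1):
  [0, -2, ∞, 4, 14]
  [2, 0, -9, 6, 16]
  [∞, 10, 0, ∞, ∞]
  [16, 8, 19, 0, 30]
  [∞, 6, ∞, 20, 0]
D(2):
  [0, -2, -11, 4, 14]
  [2, 0, -9, 6, 16]
  [12, 10, 0, 16, 26]
  [10, 8, -1, 0, 24]
  [8, 6, -3, 12, 0]
D(3):
  [0, -2, -11, 4, 14]
  [2, 0, -9, 6, 16]
  [12, 10, 0, 16, 26]
  [10, 8, -1, 0, 24]
  [8, 6, -3, 12, 0]
D(4):
  [0, -2, -11, 4, 14]
  [2, 0, -9, 6, 16]
  [12, 10, 0, 16, 26]
  [10, 8, -1, 0, 24]
  [8, 6, -3, 12, 0]
D(5):
  [0, -2, -11, 4, 14]
  [2, 0, -9, 6, 16]
  [12, 10, 0, 16, 26]
  [10, 8, -1, 0, 24]
  [8, 6, -3, 12, 0]
Key observation: every diagonal entry stays at the unit through all rounds, so no improving cycle exists.
Answer: CONVERGES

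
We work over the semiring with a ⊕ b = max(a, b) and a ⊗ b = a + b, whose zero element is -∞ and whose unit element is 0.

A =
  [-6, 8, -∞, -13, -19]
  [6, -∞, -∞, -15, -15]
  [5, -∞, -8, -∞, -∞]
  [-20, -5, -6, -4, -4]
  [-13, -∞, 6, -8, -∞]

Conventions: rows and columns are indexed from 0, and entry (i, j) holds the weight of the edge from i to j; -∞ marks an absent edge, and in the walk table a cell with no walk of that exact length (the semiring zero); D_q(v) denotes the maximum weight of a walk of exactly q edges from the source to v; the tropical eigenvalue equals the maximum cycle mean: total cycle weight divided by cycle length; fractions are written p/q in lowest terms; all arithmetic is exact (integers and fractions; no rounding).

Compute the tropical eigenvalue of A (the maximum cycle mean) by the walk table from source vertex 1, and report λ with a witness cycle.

q=0: [-∞, 0, -∞, -∞, -∞]
q=1: [6, -∞, -∞, -15, -15]
q=2: [0, 14, -9, -7, -13]
q=3: [20, 8, -7, -1, -1]
q=4: [14, 28, 5, 7, 1]
q=5: [34, 22, 7, 13, 13]
Optimal cycle mean attained by: cycle 0->1->0, total 8 + 6, length 2.
Answer: λ = 7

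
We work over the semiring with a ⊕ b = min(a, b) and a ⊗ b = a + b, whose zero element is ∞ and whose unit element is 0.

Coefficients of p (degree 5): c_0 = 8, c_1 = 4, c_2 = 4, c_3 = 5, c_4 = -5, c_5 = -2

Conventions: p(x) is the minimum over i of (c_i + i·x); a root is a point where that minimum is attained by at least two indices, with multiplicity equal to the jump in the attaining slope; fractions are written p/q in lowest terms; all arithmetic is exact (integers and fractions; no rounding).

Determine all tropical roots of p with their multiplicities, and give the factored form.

hull edge (i=0, c=8) to (i=1, c=4): slope -4, span 1
hull edge (i=1, c=4) to (i=4, c=-5): slope -3, span 3
hull edge (i=4, c=-5) to (i=5, c=-2): slope 3, span 1
Factored form: p(x) = -2 ⊗ (x ⊕ (-3)) ⊗ (x ⊕ 3) ⊗ (x ⊕ 3) ⊗ (x ⊕ 3) ⊗ (x ⊕ 4)
Answer: roots = -3 (mult 1), 3 (mult 3), 4 (mult 1)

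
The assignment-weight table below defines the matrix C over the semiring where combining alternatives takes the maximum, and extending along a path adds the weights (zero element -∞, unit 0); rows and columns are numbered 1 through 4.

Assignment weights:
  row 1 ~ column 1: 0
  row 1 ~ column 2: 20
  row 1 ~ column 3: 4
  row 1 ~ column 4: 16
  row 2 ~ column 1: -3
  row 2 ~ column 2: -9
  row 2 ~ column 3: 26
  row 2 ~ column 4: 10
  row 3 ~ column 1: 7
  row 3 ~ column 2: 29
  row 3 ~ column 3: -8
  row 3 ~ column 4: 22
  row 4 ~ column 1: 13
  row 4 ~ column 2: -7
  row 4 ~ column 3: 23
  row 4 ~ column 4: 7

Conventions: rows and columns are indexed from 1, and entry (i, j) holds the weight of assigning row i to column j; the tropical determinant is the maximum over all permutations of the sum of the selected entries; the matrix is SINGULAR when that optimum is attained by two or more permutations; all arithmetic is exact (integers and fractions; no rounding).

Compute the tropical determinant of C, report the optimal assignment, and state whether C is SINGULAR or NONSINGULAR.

σ = (1, 2, 3, 4): 0 + (-9) + (-8) + 7 = -10
σ = (1, 2, 4, 3): 0 + (-9) + 22 + 23 = 36
σ = (1, 3, 2, 4): 0 + 26 + 29 + 7 = 62
σ = (1, 3, 4, 2): 0 + 26 + 22 + (-7) = 41
σ = (1, 4, 2, 3): 0 + 10 + 29 + 23 = 62
σ = (1, 4, 3, 2): 0 + 10 + (-8) + (-7) = -5
σ = (2, 1, 3, 4): 20 + (-3) + (-8) + 7 = 16
σ = (2, 1, 4, 3): 20 + (-3) + 22 + 23 = 62
σ = (2, 3, 1, 4): 20 + 26 + 7 + 7 = 60
σ = (2, 3, 4, 1): 20 + 26 + 22 + 13 = 81
σ = (2, 4, 1, 3): 20 + 10 + 7 + 23 = 60
σ = (2, 4, 3, 1): 20 + 10 + (-8) + 13 = 35
σ = (3, 1, 2, 4): 4 + (-3) + 29 + 7 = 37
σ = (3, 1, 4, 2): 4 + (-3) + 22 + (-7) = 16
σ = (3, 2, 1, 4): 4 + (-9) + 7 + 7 = 9
σ = (3, 2, 4, 1): 4 + (-9) + 22 + 13 = 30
σ = (3, 4, 1, 2): 4 + 10 + 7 + (-7) = 14
σ = (3, 4, 2, 1): 4 + 10 + 29 + 13 = 56
σ = (4, 1, 2, 3): 16 + (-3) + 29 + 23 = 65
σ = (4, 1, 3, 2): 16 + (-3) + (-8) + (-7) = -2
σ = (4, 2, 1, 3): 16 + (-9) + 7 + 23 = 37
σ = (4, 2, 3, 1): 16 + (-9) + (-8) + 13 = 12
σ = (4, 3, 1, 2): 16 + 26 + 7 + (-7) = 42
σ = (4, 3, 2, 1): 16 + 26 + 29 + 13 = 84
Optimal value attained by: σ = (4, 3, 2, 1).
Answer: det⊕(C) = 84; verdict: NONSINGULAR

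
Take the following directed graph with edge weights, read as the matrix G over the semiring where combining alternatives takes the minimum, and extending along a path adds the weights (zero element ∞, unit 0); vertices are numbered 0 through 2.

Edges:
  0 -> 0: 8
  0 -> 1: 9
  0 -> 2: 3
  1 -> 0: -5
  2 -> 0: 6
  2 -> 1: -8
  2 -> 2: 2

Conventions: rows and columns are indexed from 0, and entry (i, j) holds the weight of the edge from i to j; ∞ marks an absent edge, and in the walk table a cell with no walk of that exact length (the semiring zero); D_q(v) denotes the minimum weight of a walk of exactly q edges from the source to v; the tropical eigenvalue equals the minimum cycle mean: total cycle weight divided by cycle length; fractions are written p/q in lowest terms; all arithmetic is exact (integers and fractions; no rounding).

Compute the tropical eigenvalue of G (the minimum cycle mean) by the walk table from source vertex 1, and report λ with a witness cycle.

q=0: [∞, 0, ∞]
q=1: [-5, ∞, ∞]
q=2: [3, 4, -2]
q=3: [-1, -10, 0]
Optimal cycle mean attained by: cycle 0->2->1->0, total 3 + (-8) + (-5), length 3.
Answer: λ = -10/3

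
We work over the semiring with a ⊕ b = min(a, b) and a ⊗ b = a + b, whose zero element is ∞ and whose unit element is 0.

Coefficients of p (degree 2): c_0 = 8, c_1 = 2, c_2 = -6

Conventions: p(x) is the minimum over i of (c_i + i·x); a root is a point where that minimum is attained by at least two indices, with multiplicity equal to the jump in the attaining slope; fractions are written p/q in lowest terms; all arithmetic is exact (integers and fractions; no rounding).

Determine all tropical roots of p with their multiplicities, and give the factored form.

hull edge (i=0, c=8) to (i=2, c=-6): slope -7, span 2
Factored form: p(x) = -6 ⊗ (x ⊕ 7) ⊗ (x ⊕ 7)
Answer: roots = 7 (mult 2)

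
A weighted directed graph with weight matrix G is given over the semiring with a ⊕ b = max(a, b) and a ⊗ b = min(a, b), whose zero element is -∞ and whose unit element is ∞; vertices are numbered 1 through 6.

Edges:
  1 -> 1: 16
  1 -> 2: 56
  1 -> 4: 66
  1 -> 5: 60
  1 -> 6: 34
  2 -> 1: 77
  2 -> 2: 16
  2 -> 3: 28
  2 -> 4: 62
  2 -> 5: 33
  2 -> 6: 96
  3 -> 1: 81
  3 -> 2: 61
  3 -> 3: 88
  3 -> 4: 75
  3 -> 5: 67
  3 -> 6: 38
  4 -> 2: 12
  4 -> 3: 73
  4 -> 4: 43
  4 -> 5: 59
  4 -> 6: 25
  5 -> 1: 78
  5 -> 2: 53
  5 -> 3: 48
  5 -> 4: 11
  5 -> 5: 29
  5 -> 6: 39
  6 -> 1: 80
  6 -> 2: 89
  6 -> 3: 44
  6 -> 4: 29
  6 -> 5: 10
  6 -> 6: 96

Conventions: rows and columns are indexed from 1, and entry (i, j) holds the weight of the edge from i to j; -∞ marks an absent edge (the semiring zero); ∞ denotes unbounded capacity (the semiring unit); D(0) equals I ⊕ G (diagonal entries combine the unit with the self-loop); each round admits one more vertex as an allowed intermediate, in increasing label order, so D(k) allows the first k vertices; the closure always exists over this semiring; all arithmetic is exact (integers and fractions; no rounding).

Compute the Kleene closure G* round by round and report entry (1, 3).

D(0):
  [∞, 56, -∞, 66, 60, 34]
  [77, ∞, 28, 62, 33, 96]
  [81, 61, ∞, 75, 67, 38]
  [-∞, 12, 73, ∞, 59, 25]
  [78, 53, 48, 11, ∞, 39]
  [80, 89, 44, 29, 10, ∞]
D(1):
  [∞, 56, -∞, 66, 60, 34]
  [77, ∞, 28, 66, 60, 96]
  [81, 61, ∞, 75, 67, 38]
  [-∞, 12, 73, ∞, 59, 25]
  [78, 56, 48, 66, ∞, 39]
  [80, 89, 44, 66, 60, ∞]
D(2):
  [∞, 56, 28, 66, 60, 56]
  [77, ∞, 28, 66, 60, 96]
  [81, 61, ∞, 75, 67, 61]
  [12, 12, 73, ∞, 59, 25]
  [78, 56, 48, 66, ∞, 56]
  [80, 89, 44, 66, 60, ∞]
D(3):
  [∞, 56, 28, 66, 60, 56]
  [77, ∞, 28, 66, 60, 96]
  [81, 61, ∞, 75, 67, 61]
  [73, 61, 73, ∞, 67, 61]
  [78, 56, 48, 66, ∞, 56]
  [80, 89, 44, 66, 60, ∞]
D(4):
  [∞, 61, 66, 66, 66, 61]
  [77, ∞, 66, 66, 66, 96]
  [81, 61, ∞, 75, 67, 61]
  [73, 61, 73, ∞, 67, 61]
  [78, 61, 66, 66, ∞, 61]
  [80, 89, 66, 66, 66, ∞]
D(5):
  [∞, 61, 66, 66, 66, 61]
  [77, ∞, 66, 66, 66, 96]
  [81, 61, ∞, 75, 67, 61]
  [73, 61, 73, ∞, 67, 61]
  [78, 61, 66, 66, ∞, 61]
  [80, 89, 66, 66, 66, ∞]
D(6):
  [∞, 61, 66, 66, 66, 61]
  [80, ∞, 66, 66, 66, 96]
  [81, 61, ∞, 75, 67, 61]
  [73, 61, 73, ∞, 67, 61]
  [78, 61, 66, 66, ∞, 61]
  [80, 89, 66, 66, 66, ∞]
Answer: G*[1][3] = 66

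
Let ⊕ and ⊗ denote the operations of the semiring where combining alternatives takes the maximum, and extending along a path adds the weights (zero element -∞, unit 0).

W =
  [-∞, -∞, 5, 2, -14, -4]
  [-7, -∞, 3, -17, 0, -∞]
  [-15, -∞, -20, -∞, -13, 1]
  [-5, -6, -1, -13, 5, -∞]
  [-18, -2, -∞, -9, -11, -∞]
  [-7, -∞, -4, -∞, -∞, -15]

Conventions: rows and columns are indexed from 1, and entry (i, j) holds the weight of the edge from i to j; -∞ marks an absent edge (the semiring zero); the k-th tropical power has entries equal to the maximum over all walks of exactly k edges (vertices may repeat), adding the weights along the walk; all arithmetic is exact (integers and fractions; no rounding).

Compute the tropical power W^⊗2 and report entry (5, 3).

W^⊗2:
  [-3, -4, 1, -11, 7, 6]
  [-12, -2, -2, -5, -10, 4]
  [-6, -15, -3, -13, -24, -14]
  [-13, 3, 0, -3, -6, 0]
  [-9, -13, 1, -16, -2, -22]
  [-19, -∞, -2, -5, -17, -3]
Key observation: the optimum is the walk 5->2->3, with weight (-2) + 3 = 1.
Optimal value attained by: walk 5->2->3.
Answer: (W^⊗2)[5][3] = 1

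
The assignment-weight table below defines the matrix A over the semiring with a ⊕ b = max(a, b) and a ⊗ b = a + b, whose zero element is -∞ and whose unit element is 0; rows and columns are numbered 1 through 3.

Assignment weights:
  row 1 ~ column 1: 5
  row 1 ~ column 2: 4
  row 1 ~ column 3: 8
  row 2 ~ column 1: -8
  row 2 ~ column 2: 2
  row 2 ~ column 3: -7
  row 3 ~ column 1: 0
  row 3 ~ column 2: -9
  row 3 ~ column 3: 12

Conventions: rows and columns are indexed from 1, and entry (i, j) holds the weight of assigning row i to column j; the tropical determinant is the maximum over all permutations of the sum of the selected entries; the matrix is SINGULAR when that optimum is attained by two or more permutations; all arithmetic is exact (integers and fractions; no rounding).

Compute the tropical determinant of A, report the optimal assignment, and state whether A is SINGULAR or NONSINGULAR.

σ = (1, 2, 3): 5 + 2 + 12 = 19
σ = (1, 3, 2): 5 + (-7) + (-9) = -11
σ = (2, 1, 3): 4 + (-8) + 12 = 8
σ = (2, 3, 1): 4 + (-7) + 0 = -3
σ = (3, 1, 2): 8 + (-8) + (-9) = -9
σ = (3, 2, 1): 8 + 2 + 0 = 10
Optimal value attained by: σ = (1, 2, 3).
Answer: det⊕(A) = 19; verdict: NONSINGULAR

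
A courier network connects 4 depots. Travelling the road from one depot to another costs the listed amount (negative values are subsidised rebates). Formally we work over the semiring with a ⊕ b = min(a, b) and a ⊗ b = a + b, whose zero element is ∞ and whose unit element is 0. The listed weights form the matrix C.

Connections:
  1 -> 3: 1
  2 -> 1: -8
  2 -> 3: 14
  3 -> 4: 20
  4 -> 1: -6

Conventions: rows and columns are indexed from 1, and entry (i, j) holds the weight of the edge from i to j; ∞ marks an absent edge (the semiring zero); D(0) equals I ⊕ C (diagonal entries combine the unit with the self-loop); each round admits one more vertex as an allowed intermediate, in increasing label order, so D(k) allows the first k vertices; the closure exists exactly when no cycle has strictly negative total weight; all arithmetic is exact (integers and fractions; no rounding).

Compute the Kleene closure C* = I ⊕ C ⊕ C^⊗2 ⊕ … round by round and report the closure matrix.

D(0):
  [0, ∞, 1, ∞]
  [-8, 0, 14, ∞]
  [∞, ∞, 0, 20]
  [-6, ∞, ∞, 0]
D(1):
  [0, ∞, 1, ∞]
  [-8, 0, -7, ∞]
  [∞, ∞, 0, 20]
  [-6, ∞, -5, 0]
D(2):
  [0, ∞, 1, ∞]
  [-8, 0, -7, ∞]
  [∞, ∞, 0, 20]
  [-6, ∞, -5, 0]
D(3):
  [0, ∞, 1, 21]
  [-8, 0, -7, 13]
  [∞, ∞, 0, 20]
  [-6, ∞, -5, 0]
D(4):
  [0, ∞, 1, 21]
  [-8, 0, -7, 13]
  [14, ∞, 0, 20]
  [-6, ∞, -5, 0]
Answer: C* = [[0, ∞, 1, 21], [-8, 0, -7, 13], [14, ∞, 0, 20], [-6, ∞, -5, 0]]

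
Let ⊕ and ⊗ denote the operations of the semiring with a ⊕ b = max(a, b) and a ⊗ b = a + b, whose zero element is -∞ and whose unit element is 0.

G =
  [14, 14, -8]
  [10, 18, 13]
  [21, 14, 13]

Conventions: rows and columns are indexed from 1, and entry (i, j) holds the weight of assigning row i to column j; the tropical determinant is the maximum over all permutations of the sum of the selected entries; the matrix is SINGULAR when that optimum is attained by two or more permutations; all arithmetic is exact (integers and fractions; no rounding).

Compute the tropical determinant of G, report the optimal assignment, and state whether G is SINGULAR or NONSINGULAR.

σ = (1, 2, 3): 14 + 18 + 13 = 45
σ = (1, 3, 2): 14 + 13 + 14 = 41
σ = (2, 1, 3): 14 + 10 + 13 = 37
σ = (2, 3, 1): 14 + 13 + 21 = 48
σ = (3, 1, 2): (-8) + 10 + 14 = 16
σ = (3, 2, 1): (-8) + 18 + 21 = 31
Optimal value attained by: σ = (2, 3, 1).
Answer: det⊕(G) = 48; verdict: NONSINGULAR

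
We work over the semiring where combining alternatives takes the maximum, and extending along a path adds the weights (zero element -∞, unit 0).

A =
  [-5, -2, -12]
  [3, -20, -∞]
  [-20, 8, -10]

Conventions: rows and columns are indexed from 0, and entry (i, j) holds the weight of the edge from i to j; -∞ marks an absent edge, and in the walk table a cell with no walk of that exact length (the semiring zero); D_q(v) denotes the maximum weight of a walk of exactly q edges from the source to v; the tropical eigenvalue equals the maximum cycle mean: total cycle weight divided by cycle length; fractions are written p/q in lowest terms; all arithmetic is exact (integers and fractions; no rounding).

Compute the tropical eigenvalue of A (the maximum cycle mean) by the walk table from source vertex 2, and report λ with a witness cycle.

q=0: [-∞, -∞, 0]
q=1: [-20, 8, -10]
q=2: [11, -2, -20]
q=3: [6, 9, -1]
Optimal cycle mean attained by: cycle 0->1->0, total (-2) + 3, length 2.
Answer: λ = 1/2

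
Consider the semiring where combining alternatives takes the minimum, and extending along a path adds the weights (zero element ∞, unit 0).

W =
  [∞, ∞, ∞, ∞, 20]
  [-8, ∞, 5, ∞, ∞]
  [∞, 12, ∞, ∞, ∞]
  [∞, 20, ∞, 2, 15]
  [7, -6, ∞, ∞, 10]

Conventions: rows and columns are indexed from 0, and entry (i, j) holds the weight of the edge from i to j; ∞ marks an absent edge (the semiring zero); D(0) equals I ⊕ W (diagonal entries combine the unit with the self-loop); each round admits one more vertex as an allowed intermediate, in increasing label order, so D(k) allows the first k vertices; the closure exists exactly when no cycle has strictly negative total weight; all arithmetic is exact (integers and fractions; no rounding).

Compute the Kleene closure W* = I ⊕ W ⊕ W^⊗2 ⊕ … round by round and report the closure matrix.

D(0):
  [0, ∞, ∞, ∞, 20]
  [-8, 0, 5, ∞, ∞]
  [∞, 12, 0, ∞, ∞]
  [∞, 20, ∞, 0, 15]
  [7, -6, ∞, ∞, 0]
D(1):
  [0, ∞, ∞, ∞, 20]
  [-8, 0, 5, ∞, 12]
  [∞, 12, 0, ∞, ∞]
  [∞, 20, ∞, 0, 15]
  [7, -6, ∞, ∞, 0]
D(2):
  [0, ∞, ∞, ∞, 20]
  [-8, 0, 5, ∞, 12]
  [4, 12, 0, ∞, 24]
  [12, 20, 25, 0, 15]
  [-14, -6, -1, ∞, 0]
D(3):
  [0, ∞, ∞, ∞, 20]
  [-8, 0, 5, ∞, 12]
  [4, 12, 0, ∞, 24]
  [12, 20, 25, 0, 15]
  [-14, -6, -1, ∞, 0]
D(4):
  [0, ∞, ∞, ∞, 20]
  [-8, 0, 5, ∞, 12]
  [4, 12, 0, ∞, 24]
  [12, 20, 25, 0, 15]
  [-14, -6, -1, ∞, 0]
D(5):
  [0, 14, 19, ∞, 20]
  [-8, 0, 5, ∞, 12]
  [4, 12, 0, ∞, 24]
  [1, 9, 14, 0, 15]
  [-14, -6, -1, ∞, 0]
Answer: W* = [[0, 14, 19, ∞, 20], [-8, 0, 5, ∞, 12], [4, 12, 0, ∞, 24], [1, 9, 14, 0, 15], [-14, -6, -1, ∞, 0]]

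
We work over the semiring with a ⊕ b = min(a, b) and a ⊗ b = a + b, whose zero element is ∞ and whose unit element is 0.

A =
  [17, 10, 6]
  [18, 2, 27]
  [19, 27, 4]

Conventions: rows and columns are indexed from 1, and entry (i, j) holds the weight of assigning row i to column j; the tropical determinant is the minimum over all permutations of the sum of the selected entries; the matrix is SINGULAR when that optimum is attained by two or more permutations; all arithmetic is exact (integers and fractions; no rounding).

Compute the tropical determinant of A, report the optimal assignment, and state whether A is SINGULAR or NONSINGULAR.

σ = (1, 2, 3): 17 + 2 + 4 = 23
σ = (1, 3, 2): 17 + 27 + 27 = 71
σ = (2, 1, 3): 10 + 18 + 4 = 32
σ = (2, 3, 1): 10 + 27 + 19 = 56
σ = (3, 1, 2): 6 + 18 + 27 = 51
σ = (3, 2, 1): 6 + 2 + 19 = 27
Optimal value attained by: σ = (1, 2, 3).
Answer: det⊕(A) = 23; verdict: NONSINGULAR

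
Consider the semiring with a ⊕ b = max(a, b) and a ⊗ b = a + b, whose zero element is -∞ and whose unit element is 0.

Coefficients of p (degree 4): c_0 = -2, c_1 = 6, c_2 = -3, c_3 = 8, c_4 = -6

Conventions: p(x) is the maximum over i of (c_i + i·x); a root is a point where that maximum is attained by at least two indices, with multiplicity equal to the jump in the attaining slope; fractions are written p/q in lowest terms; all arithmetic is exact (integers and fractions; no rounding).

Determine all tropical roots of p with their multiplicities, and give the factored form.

hull edge (i=0, c=-2) to (i=1, c=6): slope 8, span 1
hull edge (i=1, c=6) to (i=3, c=8): slope 1, span 2
hull edge (i=3, c=8) to (i=4, c=-6): slope -14, span 1
Factored form: p(x) = -6 ⊗ (x ⊕ (-8)) ⊗ (x ⊕ (-1)) ⊗ (x ⊕ (-1)) ⊗ (x ⊕ 14)
Answer: roots = -8 (mult 1), -1 (mult 2), 14 (mult 1)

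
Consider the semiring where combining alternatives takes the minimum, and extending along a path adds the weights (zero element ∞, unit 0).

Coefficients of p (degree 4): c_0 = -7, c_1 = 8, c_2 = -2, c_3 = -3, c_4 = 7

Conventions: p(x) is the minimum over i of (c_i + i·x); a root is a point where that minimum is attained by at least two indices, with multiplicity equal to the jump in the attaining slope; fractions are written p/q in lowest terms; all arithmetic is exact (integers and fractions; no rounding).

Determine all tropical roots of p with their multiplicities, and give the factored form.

hull edge (i=0, c=-7) to (i=3, c=-3): slope 4/3, span 3
hull edge (i=3, c=-3) to (i=4, c=7): slope 10, span 1
Factored form: p(x) = 7 ⊗ (x ⊕ (-10)) ⊗ (x ⊕ (-4/3)) ⊗ (x ⊕ (-4/3)) ⊗ (x ⊕ (-4/3))
Answer: roots = -10 (mult 1), -4/3 (mult 3)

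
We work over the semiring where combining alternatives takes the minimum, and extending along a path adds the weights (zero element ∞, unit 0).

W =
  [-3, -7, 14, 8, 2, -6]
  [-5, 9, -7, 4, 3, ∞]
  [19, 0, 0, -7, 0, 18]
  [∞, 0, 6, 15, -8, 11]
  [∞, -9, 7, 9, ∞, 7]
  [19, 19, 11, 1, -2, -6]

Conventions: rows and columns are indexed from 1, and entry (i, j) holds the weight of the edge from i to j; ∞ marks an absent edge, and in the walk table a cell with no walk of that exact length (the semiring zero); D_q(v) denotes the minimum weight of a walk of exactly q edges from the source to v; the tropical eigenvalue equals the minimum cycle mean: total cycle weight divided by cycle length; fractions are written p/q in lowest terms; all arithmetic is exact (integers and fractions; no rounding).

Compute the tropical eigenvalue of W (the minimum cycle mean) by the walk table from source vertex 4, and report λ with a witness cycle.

q=0: [∞, ∞, ∞, 0, ∞, ∞]
q=1: [∞, 0, 6, 15, -8, 11]
q=2: [-5, -17, -7, -1, 3, -1]
q=3: [-22, -12, -24, -14, -14, -11]
q=4: [-25, -29, -24, -31, -24, -28]
q=5: [-34, -33, -36, -31, -39, -34]
q=6: [-38, -48, -40, -43, -39, -40]
Optimal cycle mean attained by: cycle 2->3->4->5->2, total (-7) + (-7) + (-8) + (-9), length 4.
Answer: λ = -31/4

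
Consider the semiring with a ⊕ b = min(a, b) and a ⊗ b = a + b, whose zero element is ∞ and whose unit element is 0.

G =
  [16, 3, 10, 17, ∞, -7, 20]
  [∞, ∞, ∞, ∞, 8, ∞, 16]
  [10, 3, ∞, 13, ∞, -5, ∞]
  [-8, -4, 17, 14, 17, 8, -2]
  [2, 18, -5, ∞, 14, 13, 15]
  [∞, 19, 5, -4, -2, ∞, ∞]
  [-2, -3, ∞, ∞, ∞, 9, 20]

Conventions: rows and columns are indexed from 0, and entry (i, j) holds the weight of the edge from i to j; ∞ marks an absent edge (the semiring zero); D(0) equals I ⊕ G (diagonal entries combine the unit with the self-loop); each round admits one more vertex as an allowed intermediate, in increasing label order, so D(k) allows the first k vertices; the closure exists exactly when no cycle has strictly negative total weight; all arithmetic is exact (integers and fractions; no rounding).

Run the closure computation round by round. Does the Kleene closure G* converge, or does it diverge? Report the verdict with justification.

D(0):
  [0, 3, 10, 17, ∞, -7, 20]
  [∞, 0, ∞, ∞, 8, ∞, 16]
  [10, 3, 0, 13, ∞, -5, ∞]
  [-8, -4, 17, 0, 17, 8, -2]
  [2, 18, -5, ∞, 0, 13, 15]
  [∞, 19, 5, -4, -2, 0, ∞]
  [-2, -3, ∞, ∞, ∞, 9, 0]
D(1):
  [0, 3, 10, 17, ∞, -7, 20]
  [∞, 0, ∞, ∞, 8, ∞, 16]
  [10, 3, 0, 13, ∞, -5, 30]
  [-8, -5, 2, 0, 17, -15, -2]
  [2, 5, -5, 19, 0, -5, 15]
  [∞, 19, 5, -4, -2, 0, ∞]
  [-2, -3, 8, 15, ∞, -9, 0]
D(2):
  [0, 3, 10, 17, 11, -7, 19]
  [∞, 0, ∞, ∞, 8, ∞, 16]
  [10, 3, 0, 13, 11, -5, 19]
  [-8, -5, 2, 0, 3, -15, -2]
  [2, 5, -5, 19, 0, -5, 15]
  [∞, 19, 5, -4, -2, 0, 35]
  [-2, -3, 8, 15, 5, -9, 0]
D(3):
  [0, 3, 10, 17, 11, -7, 19]
  [∞, 0, ∞, ∞, 8, ∞, 16]
  [10, 3, 0, 13, 11, -5, 19]
  [-8, -5, 2, 0, 3, -15, -2]
  [2, -2, -5, 8, 0, -10, 14]
  [15, 8, 5, -4, -2, 0, 24]
  [-2, -3, 8, 15, 5, -9, 0]
Detection: at round 4, diagonal entry (5, 5) turns strictly negative.
Key observation: the cycle 5->3->0->2->5 has total weight (-4) + (-8) + 10 + (-5), which is strictly negative.
Answer: DIVERGES — negative cycle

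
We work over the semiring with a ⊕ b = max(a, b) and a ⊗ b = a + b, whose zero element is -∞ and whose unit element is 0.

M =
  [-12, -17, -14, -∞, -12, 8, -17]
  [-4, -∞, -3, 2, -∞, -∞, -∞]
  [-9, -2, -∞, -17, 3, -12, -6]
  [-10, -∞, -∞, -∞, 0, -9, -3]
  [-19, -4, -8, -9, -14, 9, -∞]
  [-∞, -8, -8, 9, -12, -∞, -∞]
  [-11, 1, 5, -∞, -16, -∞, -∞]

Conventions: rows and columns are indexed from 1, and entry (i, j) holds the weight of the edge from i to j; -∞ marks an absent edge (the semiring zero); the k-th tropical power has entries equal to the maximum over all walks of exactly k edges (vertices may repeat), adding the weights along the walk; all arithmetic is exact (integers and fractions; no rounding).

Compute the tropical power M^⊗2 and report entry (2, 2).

M^⊗2:
  [-21, 0, 0, 17, -4, -3, -20]
  [-8, -5, -18, -20, 2, 4, -1]
  [-6, -1, -1, 0, -11, 12, -20]
  [-14, -2, 2, 0, -14, 9, -27]
  [-8, 1, 1, 18, -3, -5, -12]
  [-1, -10, -11, -6, 9, 0, 6]
  [-3, 3, -2, 3, 8, -3, -1]
Key observation: the optimum is the walk 2->3->2, with weight (-3) + (-2) = -5.
Optimal value attained by: walk 2->3->2.
Answer: (M^⊗2)[2][2] = -5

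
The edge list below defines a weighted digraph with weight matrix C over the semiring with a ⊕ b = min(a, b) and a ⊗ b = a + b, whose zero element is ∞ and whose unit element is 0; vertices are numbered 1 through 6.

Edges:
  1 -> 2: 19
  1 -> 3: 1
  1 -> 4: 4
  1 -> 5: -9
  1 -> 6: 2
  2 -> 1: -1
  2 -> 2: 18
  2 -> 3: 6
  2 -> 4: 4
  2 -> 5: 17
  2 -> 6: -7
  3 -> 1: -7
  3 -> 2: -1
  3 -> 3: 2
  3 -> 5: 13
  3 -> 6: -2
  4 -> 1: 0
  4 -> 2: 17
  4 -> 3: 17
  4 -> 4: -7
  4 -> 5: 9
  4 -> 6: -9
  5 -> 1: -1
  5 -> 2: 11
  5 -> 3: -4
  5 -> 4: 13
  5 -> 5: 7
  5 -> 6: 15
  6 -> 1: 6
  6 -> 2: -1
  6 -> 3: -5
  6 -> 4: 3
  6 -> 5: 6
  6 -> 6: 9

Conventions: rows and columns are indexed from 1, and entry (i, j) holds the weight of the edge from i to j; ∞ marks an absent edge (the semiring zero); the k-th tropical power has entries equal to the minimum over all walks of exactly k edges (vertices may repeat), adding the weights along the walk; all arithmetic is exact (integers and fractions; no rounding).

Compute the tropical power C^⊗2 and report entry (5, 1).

C^⊗2:
  [-10, 0, -13, -3, -2, -5]
  [-1, -8, -12, -4, -10, -5]
  [-5, -3, -7, -3, -16, -8]
  [-7, -10, -14, -14, -9, -16]
  [-11, -5, -2, 3, -10, -6]
  [-12, -6, -3, -4, -3, -8]
Key observation: the optimum is the walk 5->3->1, with weight (-4) + (-7) = -11.
Optimal value attained by: walk 5->3->1.
Answer: (C^⊗2)[5][1] = -11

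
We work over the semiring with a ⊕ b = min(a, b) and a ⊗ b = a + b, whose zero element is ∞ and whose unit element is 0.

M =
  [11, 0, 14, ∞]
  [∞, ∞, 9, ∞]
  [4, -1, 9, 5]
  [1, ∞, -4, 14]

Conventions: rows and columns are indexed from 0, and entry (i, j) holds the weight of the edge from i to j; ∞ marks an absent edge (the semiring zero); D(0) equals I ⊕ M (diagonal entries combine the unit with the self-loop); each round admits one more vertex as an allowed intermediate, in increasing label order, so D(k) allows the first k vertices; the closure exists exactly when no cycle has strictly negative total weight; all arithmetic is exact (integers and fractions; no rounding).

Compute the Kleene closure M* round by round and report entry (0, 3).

D(0):
  [0, 0, 14, ∞]
  [∞, 0, 9, ∞]
  [4, -1, 0, 5]
  [1, ∞, -4, 0]
D(1):
  [0, 0, 14, ∞]
  [∞, 0, 9, ∞]
  [4, -1, 0, 5]
  [1, 1, -4, 0]
D(2):
  [0, 0, 9, ∞]
  [∞, 0, 9, ∞]
  [4, -1, 0, 5]
  [1, 1, -4, 0]
D(3):
  [0, 0, 9, 14]
  [13, 0, 9, 14]
  [4, -1, 0, 5]
  [0, -5, -4, 0]
D(4):
  [0, 0, 9, 14]
  [13, 0, 9, 14]
  [4, -1, 0, 5]
  [0, -5, -4, 0]
Answer: M*[0][3] = 14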